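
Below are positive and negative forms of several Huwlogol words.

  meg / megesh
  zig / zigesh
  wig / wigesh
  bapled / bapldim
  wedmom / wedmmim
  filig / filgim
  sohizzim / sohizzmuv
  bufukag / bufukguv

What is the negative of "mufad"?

mufdim

meg and filig both end in -g yet inflect differently (megesh, filgim), so the final letter is not what conditions the rule; the number of vowels is.
"mufad" has 2 vowels. The stems with 2 vowels (bapled → bapldim, wedmom → wedmmim, filig → filgim) delete the last vowel and add -im.
The other patterns: stems with 1 vowel add -esh; stems with 3 vowels delete the last vowel and add -uv.
So mufad → mufdim.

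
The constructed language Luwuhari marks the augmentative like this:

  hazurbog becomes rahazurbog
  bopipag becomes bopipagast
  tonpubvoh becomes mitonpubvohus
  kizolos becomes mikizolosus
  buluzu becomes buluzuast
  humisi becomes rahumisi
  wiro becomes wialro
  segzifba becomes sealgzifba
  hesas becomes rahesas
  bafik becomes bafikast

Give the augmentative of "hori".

rahori

hazurbog and bopipag both end in -g yet inflect differently (rahazurbog, bopipagast), so the final letter is not what conditions the rule; the first letter is.
"hori" begins with h-. The stems beginning with h- (hesas → rahesas, hazurbog → rahazurbog, humisi → rahumisi) add the prefix ra-.
The other patterns: stems beginning with b- add -ast; stems beginning with s- or w- insert -al- after the first vowel; stems beginning with k- or t- add mi- … -us around the stem.
So hori → rahori.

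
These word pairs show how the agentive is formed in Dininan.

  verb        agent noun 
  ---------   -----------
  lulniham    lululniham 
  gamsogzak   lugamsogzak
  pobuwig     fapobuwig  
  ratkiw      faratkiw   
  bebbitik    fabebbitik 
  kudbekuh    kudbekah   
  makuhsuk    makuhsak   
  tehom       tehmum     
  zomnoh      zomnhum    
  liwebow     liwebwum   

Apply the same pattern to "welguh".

"welguh" has last vowel 'u'. The stems whose last vowel is 'u' (kudbekuh → kudbekah, makuhsuk → makuhsak) change the last vowel to 'a'.
So welguh → welgah.

welgah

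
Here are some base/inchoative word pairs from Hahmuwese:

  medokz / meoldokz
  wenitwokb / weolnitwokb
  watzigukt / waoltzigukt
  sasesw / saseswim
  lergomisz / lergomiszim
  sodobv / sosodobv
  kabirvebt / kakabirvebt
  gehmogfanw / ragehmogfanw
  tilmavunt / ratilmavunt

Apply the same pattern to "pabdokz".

"pabdokz" has second-to-last letter 'k'. The stems whose second-to-last letter is 'k' (medokz → meoldokz, wenitwokb → weolnitwokb, watzigukt → waoltzigukt) insert -ol- after the first vowel.
The other patterns: stems whose second-to-last letter is 's' add -im; stems whose second-to-last letter is 'b' repeat the first consonant+vowel as a prefix; stems whose second-to-last letter is 'n' add the prefix ra-.
So pabdokz → paolbdokz.

paolbdokz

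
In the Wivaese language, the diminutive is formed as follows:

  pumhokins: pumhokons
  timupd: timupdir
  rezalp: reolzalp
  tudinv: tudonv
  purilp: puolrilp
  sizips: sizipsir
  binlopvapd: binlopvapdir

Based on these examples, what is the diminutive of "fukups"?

fukupsir

sizips and pumhokins both end in -s yet inflect differently (sizipsir, pumhokons), so the final letter is not what conditions the rule; the second-to-last letter is.
"fukups" has second-to-last letter 'p'. The stems whose second-to-last letter is 'p' (binlopvapd → binlopvapdir, sizips → sizipsir, timupd → timupdir) add -ir.
So fukups → fukupsir.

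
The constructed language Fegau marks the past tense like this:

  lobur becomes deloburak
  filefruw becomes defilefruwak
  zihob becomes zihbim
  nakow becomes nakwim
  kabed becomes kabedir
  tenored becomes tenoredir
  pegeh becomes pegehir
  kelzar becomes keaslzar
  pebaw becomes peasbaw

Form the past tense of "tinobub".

detinobubak

filefruw and nakow both end in -w yet inflect differently (defilefruwak, nakwim), so the final letter is not what conditions the rule; the last vowel is.
"tinobub" has last vowel 'u'. The stems whose last vowel is 'u' (lobur → deloburak, filefruw → defilefruwak) add de- … -ak around the stem.
The other patterns: stems whose last vowel is 'o' delete the last vowel and add -im; stems whose last vowel is 'e' add -ir; stems whose last vowel is 'a' insert -as- after the first vowel.
So tinobub → detinobubak.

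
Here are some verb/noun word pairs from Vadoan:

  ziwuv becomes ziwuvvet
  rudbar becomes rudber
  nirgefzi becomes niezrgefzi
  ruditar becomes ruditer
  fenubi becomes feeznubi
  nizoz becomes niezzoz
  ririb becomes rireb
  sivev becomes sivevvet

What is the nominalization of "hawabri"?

ririb and fenubi both have last vowel 'i' yet inflect differently (rireb, feeznubi), so the last vowel is not what conditions the rule; the final letter is.
"hawabri" ends in -i. The stems ending in -i (fenubi → feeznubi, nirgefzi → niezrgefzi) insert -ez- after the first vowel.
The other patterns: stems ending in -b or -r change the last vowel to 'e'; stems ending in -v double the final consonant and add -et.
So hawabri → haezwabri.

haezwabri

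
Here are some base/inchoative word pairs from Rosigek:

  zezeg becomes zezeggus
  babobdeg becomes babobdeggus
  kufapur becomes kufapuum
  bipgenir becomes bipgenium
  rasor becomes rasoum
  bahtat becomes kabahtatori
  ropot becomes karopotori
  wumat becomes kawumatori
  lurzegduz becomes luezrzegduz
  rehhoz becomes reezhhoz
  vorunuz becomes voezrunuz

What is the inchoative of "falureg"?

falureggus

rasor and ropot both have last vowel 'o' yet inflect differently (rasoum, karopotori), so the last vowel is not what conditions the rule; the final letter is.
"falureg" ends in -g. The stems ending in -g (zezeg → zezeggus, babobdeg → babobdeggus) double the final consonant and add -us.
The other patterns: stems ending in -r drop the final letter and add -um; stems ending in -t add ka- … -ori around the stem; stems ending in -z insert -ez- after the first vowel.
So falureg → falureggus.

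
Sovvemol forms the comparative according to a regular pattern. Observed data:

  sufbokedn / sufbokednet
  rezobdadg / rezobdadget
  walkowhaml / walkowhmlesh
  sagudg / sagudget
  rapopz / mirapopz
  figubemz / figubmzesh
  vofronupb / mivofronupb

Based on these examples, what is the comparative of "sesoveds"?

figubemz and rapopz both end in -z yet inflect differently (figubmzesh, mirapopz), so the final letter is not what conditions the rule; the second-to-last letter is.
"sesoveds" has second-to-last letter 'd'. The stems whose second-to-last letter is 'd' (sagudg → sagudget, sufbokedn → sufbokednet, rezobdadg → rezobdadget) add -et.
The other patterns: stems whose second-to-last letter is 'm' delete the last vowel and add -esh; stems whose second-to-last letter is 'p' add the prefix mi-.
So sesoveds → sesovedset.

sesovedset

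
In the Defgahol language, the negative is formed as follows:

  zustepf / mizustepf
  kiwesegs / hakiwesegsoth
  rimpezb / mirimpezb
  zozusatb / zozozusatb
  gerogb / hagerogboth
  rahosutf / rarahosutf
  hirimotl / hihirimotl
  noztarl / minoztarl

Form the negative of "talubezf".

"talubezf" has second-to-last letter 'z'. The one such stem in the data (rimpezb → mirimpezb) adds the prefix mi-, so the same rule applies.
So talubezf → mitalubezf.

mitalubezf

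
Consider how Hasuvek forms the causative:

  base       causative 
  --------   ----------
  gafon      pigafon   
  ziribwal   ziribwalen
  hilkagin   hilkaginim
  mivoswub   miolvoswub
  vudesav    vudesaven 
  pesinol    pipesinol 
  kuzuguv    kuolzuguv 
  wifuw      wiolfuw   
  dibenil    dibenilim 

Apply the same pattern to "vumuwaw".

dibenil and pesinol both end in -l yet inflect differently (dibenilim, pipesinol), so the final letter is not what conditions the rule; the last vowel is.
"vumuwaw" has last vowel 'a'. The stems whose last vowel is 'a' (vudesav → vudesaven, ziribwal → ziribwalen) add -en.
So vumuwaw → vumuwawen.

vumuwawen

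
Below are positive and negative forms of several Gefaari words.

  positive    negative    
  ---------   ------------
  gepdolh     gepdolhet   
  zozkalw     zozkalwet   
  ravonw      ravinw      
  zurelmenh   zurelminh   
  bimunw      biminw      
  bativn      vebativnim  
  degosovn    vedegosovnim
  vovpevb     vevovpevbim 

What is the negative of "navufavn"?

venavufavnim

"navufavn" has second-to-last letter 'v'. The stems whose second-to-last letter is 'v' (bativn → vebativnim, degosovn → vedegosovnim, vovpevb → vevovpevbim) add ve- … -im around the stem.
The other patterns: stems whose second-to-last letter is 'l' add -et; stems whose second-to-last letter is 'n' change the last vowel to 'i'.
So navufavn → venavufavnim.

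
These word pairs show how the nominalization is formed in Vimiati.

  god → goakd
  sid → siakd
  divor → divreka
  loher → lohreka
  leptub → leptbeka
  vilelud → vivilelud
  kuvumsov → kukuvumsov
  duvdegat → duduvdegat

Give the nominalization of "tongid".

tongdeka

god and vilelud both end in -d yet inflect differently (goakd, vivilelud), so the final letter is not what conditions the rule; the number of vowels is.
"tongid" has 2 vowels. The stems with 2 vowels (divor → divreka, loher → lohreka, leptub → leptbeka) delete the last vowel and add -eka.
So tongid → tongdeka.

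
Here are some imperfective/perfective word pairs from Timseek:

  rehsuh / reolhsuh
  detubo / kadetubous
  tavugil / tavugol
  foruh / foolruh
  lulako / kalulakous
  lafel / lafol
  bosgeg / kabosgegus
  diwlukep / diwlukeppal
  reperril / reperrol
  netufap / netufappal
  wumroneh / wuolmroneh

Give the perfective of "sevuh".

diwlukep and wumroneh both have last vowel 'e' yet inflect differently (diwlukeppal, wuolmroneh), so the last vowel is not what conditions the rule; the final letter is.
"sevuh" ends in -h. The stems ending in -h (wumroneh → wuolmroneh, rehsuh → reolhsuh, foruh → foolruh) insert -ol- after the first vowel.
So sevuh → seolvuh.

seolvuh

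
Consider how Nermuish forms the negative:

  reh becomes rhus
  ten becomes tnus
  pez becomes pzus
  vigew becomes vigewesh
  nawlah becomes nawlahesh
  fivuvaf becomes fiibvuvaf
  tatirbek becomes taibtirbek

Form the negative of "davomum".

reh and nawlah both end in -h yet inflect differently (rhus, nawlahesh), so the final letter is not what conditions the rule; the number of vowels is.
"davomum" has 3 vowels. The stems with 3 vowels (fivuvaf → fiibvuvaf, tatirbek → taibtirbek) insert -ib- after the first vowel.
The other patterns: stems with 1 vowel delete the last vowel and add -us; stems with 2 vowels add -esh.
So davomum → daibvomum.

daibvomum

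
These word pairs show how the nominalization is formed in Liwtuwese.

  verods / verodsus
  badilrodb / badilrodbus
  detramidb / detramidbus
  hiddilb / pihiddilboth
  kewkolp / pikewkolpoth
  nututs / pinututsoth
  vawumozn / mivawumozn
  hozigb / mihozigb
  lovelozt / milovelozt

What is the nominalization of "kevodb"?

kevodbus

badilrodb and hiddilb both end in -b yet inflect differently (badilrodbus, pihiddilboth), so the final letter is not what conditions the rule; the second-to-last letter is.
"kevodb" has second-to-last letter 'd'. The stems whose second-to-last letter is 'd' (verods → verodsus, badilrodb → badilrodbus, detramidb → detramidbus) add -us.
So kevodb → kevodbus.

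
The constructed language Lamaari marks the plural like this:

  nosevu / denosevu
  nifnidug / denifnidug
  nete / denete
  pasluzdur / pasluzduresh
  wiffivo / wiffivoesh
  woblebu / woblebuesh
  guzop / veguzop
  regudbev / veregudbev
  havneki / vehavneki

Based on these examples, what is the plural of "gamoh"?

vegamoh

nosevu and woblebu both end in -u yet inflect differently (denosevu, woblebuesh), so the final letter is not what conditions the rule; the first letter is.
"gamoh" begins with g-. The one such stem in the data (guzop → veguzop) adds the prefix ve-, so the same rule applies.
The other patterns: stems beginning with n- add the prefix de-; stems beginning with p- or w- add -esh.
So gamoh → vegamoh.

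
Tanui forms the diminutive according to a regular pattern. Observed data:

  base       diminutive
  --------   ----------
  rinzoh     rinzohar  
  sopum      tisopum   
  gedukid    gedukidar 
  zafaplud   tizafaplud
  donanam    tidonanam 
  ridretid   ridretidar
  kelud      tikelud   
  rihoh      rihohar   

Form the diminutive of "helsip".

helsipar

"helsip" has last vowel 'i'. The stems whose last vowel is 'i' (ridretid → ridretidar, gedukid → gedukidar) add -ar.
The other pattern: stems whose last vowel is 'a' or 'u' add the prefix ti-.
So helsip → helsipar.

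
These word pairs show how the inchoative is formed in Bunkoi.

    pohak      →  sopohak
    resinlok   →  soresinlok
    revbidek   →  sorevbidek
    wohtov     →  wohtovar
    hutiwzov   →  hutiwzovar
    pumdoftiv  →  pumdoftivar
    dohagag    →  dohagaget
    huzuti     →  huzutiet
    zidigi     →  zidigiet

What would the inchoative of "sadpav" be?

sadpavar

resinlok and wohtov both have last vowel 'o' yet inflect differently (soresinlok, wohtovar), so the last vowel is not what conditions the rule; the final letter is.
"sadpav" ends in -v. The stems ending in -v (wohtov → wohtovar, hutiwzov → hutiwzovar, pumdoftiv → pumdoftivar) add -ar.
So sadpav → sadpavar.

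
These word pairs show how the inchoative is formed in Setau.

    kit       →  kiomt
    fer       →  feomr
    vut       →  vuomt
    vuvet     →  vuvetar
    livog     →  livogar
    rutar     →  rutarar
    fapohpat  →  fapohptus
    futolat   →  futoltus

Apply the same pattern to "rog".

roomg

kit and vuvet both end in -t yet inflect differently (kiomt, vuvetar), so the final letter is not what conditions the rule; the number of vowels is.
"rog" has 1 vowel. The stems with 1 vowel (kit → kiomt, fer → feomr, vut → vuomt) insert -om- after the first vowel.
The other patterns: stems with 2 vowels add -ar; stems with 3 vowels delete the last vowel and add -us.
So rog → roomg.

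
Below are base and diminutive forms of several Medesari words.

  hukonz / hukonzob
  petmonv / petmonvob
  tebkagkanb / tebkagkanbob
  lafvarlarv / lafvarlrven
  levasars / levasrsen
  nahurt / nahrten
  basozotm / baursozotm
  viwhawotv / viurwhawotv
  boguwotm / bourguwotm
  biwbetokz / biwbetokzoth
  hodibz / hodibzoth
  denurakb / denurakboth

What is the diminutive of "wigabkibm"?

wigabkibmoth

petmonv and lafvarlarv both end in -v yet inflect differently (petmonvob, lafvarlrven), so the final letter is not what conditions the rule; the second-to-last letter is.
"wigabkibm" has second-to-last letter 'b'. The one such stem in the data (hodibz → hodibzoth) adds -oth, so the same rule applies.
The other patterns: stems whose second-to-last letter is 'n' add -ob; stems whose second-to-last letter is 'r' delete the last vowel and add -en; stems whose second-to-last letter is 't' insert -ur- after the first vowel.
So wigabkibm → wigabkibmoth.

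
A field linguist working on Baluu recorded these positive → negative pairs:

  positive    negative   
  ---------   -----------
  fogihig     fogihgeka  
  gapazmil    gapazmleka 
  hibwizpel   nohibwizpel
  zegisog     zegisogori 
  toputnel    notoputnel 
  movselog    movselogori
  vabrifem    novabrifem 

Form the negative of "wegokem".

nowegokem

movselog and fogihig both end in -g yet inflect differently (movselogori, fogihgeka), so the final letter is not what conditions the rule; the last vowel is.
"wegokem" has last vowel 'e'. The stems whose last vowel is 'e' (vabrifem → novabrifem, toputnel → notoputnel, hibwizpel → nohibwizpel) add the prefix no-.
So wegokem → nowegokem.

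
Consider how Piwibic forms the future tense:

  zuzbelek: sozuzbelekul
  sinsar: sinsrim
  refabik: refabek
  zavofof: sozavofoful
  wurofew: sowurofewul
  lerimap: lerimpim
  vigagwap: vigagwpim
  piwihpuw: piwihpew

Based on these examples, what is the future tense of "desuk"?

zuzbelek and refabik both end in -k yet inflect differently (sozuzbelekul, refabek), so the final letter is not what conditions the rule; the last vowel is.
"desuk" has last vowel 'u'. The one such stem in the data (piwihpuw → piwihpew) changes the last vowel to 'e' (as does refabik), so the same rule applies.
The other patterns: stems whose last vowel is 'a' delete the last vowel and add -im; stems whose last vowel is 'e' or 'o' add so- … -ul around the stem.
So desuk → desek.

desek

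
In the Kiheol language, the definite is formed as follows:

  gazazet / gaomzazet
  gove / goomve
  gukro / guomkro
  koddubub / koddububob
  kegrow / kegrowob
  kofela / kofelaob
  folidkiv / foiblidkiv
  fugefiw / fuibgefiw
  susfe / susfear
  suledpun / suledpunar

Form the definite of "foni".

foibni

"foni" begins with f-. The stems beginning with f- (folidkiv → foiblidkiv, fugefiw → fuibgefiw) insert -ib- after the first vowel.
So foni → foibni.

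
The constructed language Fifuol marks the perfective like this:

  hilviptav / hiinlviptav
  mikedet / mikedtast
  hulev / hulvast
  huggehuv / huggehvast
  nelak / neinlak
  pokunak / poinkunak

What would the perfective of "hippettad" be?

hiinppettad

"hippettad" has last vowel 'a'. The stems whose last vowel is 'a' (nelak → neinlak, pokunak → poinkunak, hilviptav → hiinlviptav) insert -in- after the first vowel.
The other pattern: stems whose last vowel is 'e' or 'u' delete the last vowel and add -ast.
So hippettad → hiinppettad.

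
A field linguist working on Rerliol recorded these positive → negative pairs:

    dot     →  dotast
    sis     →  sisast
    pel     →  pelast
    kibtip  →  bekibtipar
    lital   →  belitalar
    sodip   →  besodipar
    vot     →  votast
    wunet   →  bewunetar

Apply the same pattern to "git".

gitast

"git" has 1 vowel. The stems with 1 vowel (sis → sisast, pel → pelast, dot → dotast) add -ast.
The other pattern: stems with 2 vowels add be- … -ar around the stem.
So git → gitast.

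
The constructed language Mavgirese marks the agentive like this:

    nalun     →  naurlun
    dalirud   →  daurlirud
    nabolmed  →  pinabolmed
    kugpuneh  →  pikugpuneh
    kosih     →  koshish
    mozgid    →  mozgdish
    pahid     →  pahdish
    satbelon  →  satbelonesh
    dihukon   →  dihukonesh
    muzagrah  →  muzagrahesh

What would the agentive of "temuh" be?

teurmuh

dalirud and nabolmed both end in -d yet inflect differently (daurlirud, pinabolmed), so the final letter is not what conditions the rule; the last vowel is.
"temuh" has last vowel 'u'. The stems whose last vowel is 'u' (nalun → naurlun, dalirud → daurlirud) insert -ur- after the first vowel.
So temuh → teurmuh.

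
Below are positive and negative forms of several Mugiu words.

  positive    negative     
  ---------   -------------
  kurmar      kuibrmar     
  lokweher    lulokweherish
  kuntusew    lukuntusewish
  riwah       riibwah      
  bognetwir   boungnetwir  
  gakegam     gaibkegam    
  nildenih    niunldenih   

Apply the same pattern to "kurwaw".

"kurwaw" has last vowel 'a'. The stems whose last vowel is 'a' (riwah → riibwah, gakegam → gaibkegam, kurmar → kuibrmar) insert -ib- after the first vowel.
The other patterns: stems whose last vowel is 'e' add lu- … -ish around the stem; stems whose last vowel is 'i' insert -un- after the first vowel.
So kurwaw → kuibrwaw.

kuibrwaw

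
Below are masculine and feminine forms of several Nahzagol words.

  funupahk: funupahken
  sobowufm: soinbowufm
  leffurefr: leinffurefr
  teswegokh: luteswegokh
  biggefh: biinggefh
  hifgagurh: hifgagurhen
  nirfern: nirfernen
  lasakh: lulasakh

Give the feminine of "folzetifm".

biggefh and teswegokh both end in -h yet inflect differently (biinggefh, luteswegokh), so the final letter is not what conditions the rule; the second-to-last letter is.
"folzetifm" has second-to-last letter 'f'. The stems whose second-to-last letter is 'f' (leffurefr → leinffurefr, sobowufm → soinbowufm, biggefh → biinggefh) insert -in- after the first vowel.
The other patterns: stems whose second-to-last letter is 'k' add the prefix lu-; stems whose second-to-last letter is 'h' or 'r' add -en.
So folzetifm → foinlzetifm.

foinlzetifm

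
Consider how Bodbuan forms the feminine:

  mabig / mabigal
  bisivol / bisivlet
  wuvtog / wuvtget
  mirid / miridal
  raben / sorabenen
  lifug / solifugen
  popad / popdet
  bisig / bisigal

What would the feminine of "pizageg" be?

lifug and bisig both end in -g yet inflect differently (solifugen, bisigal), so the final letter is not what conditions the rule; the last vowel is.
"pizageg" has last vowel 'e'. The one such stem in the data (raben → sorabenen) adds so- … -en around the stem, so the same rule applies.
The other patterns: stems whose last vowel is 'i' add -al; stems whose last vowel is 'a' or 'o' delete the last vowel and add -et.
So pizageg → sopizagegen.

sopizagegen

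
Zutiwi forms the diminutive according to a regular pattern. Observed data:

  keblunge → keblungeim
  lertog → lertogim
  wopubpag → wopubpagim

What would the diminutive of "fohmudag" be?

fohmudagim

Every pair shown (keblunge → keblungeim, lertog → lertogim, wopubpag → wopubpagim) follows the same rule: add -im.
So fohmudag → fohmudagim.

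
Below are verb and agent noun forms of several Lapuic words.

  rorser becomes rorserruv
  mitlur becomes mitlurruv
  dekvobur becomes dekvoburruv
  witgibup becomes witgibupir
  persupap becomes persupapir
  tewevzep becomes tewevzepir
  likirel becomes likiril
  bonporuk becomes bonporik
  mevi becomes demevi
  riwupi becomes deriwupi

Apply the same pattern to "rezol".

rezil

"rezol" ends in -l. The one such stem in the data (likirel → likiril) changes the last vowel to 'i' (as does bonporuk), so the same rule applies.
The other patterns: stems ending in -r double the final consonant and add -uv; stems ending in -p add -ir; stems ending in -i add the prefix de-.
So rezol → rezil.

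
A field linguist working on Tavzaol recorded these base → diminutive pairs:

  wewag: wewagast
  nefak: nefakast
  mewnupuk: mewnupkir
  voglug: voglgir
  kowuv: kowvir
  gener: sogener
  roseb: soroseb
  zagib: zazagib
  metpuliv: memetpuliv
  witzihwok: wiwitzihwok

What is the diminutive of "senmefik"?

nefak and mewnupuk both end in -k yet inflect differently (nefakast, mewnupkir), so the final letter is not what conditions the rule; the last vowel is.
"senmefik" has last vowel 'i'. The stems whose last vowel is 'i' (zagib → zazagib, metpuliv → memetpuliv) repeat the first consonant+vowel as a prefix.
So senmefik → sesenmefik.

sesenmefik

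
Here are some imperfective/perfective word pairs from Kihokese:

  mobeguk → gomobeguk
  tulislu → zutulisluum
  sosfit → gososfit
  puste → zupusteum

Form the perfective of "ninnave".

zuninnaveum

mobeguk and tulislu both have last vowel 'u' yet inflect differently (gomobeguk, zutulisluum), so the last vowel is not what conditions the rule; whether the stem ends in a vowel or a consonant is.
"ninnave" ends in a vowel. The stems ending in a vowel (puste → zupusteum, tulislu → zutulisluum) add zu- … -um around the stem.
The other pattern: stems ending in a consonant add the prefix go-.
So ninnave → zuninnaveum.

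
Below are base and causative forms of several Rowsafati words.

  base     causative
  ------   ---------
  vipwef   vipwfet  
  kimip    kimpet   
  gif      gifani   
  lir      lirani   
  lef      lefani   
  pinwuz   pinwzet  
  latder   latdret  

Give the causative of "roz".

vipwef and gif both end in -f yet inflect differently (vipwfet, gifani), so the final letter is not what conditions the rule; the number of vowels is.
"roz" has 1 vowel. The stems with 1 vowel (gif → gifani, lir → lirani, lef → lefani) add -ani.
The other pattern: stems with 2 vowels delete the last vowel and add -et.
So roz → rozani.

rozani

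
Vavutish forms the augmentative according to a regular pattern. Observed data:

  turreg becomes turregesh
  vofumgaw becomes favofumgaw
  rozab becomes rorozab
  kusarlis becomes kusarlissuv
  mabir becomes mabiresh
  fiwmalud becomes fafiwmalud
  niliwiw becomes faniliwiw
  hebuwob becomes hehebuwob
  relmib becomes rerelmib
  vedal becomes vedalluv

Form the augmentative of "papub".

relmib and kusarlis both have last vowel 'i' yet inflect differently (rerelmib, kusarlissuv), so the last vowel is not what conditions the rule; the final letter is.
"papub" ends in -b. The stems ending in -b (hebuwob → hehebuwob, relmib → rerelmib, rozab → rorozab) repeat the first consonant+vowel as a prefix.
The other patterns: stems ending in -l or -s double the final consonant and add -uv; stems ending in -g or -r add -esh; stems ending in -d or -w add the prefix fa-.
So papub → papapub.

papapub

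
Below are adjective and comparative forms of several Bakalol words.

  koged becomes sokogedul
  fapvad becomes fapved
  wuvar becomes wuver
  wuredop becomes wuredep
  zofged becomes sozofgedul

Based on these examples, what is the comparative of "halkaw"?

halkew

"halkaw" has last vowel 'a'. The stems whose last vowel is 'a' (wuvar → wuver, fapvad → fapved) change the last vowel to 'e'.
The other pattern: stems whose last vowel is 'e' add so- … -ul around the stem.
So halkaw → halkew.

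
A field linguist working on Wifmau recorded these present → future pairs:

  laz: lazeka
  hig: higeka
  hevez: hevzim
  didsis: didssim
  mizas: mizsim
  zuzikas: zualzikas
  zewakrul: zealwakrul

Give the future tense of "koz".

laz and hevez both end in -z yet inflect differently (lazeka, hevzim), so the final letter is not what conditions the rule; the number of vowels is.
"koz" has 1 vowel. The stems with 1 vowel (laz → lazeka, hig → higeka) add -eka.
So koz → kozeka.

kozeka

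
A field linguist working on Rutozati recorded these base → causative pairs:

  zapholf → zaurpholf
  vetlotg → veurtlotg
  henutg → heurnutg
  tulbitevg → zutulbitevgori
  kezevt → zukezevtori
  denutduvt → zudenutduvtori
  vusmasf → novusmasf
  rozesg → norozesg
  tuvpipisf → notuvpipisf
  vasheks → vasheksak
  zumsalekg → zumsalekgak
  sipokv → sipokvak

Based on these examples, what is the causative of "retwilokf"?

retwilokfak

vetlotg and tulbitevg both end in -g yet inflect differently (veurtlotg, zutulbitevgori), so the final letter is not what conditions the rule; the second-to-last letter is.
"retwilokf" has second-to-last letter 'k'. The stems whose second-to-last letter is 'k' (vasheks → vasheksak, zumsalekg → zumsalekgak, sipokv → sipokvak) add -ak.
The other patterns: stems whose second-to-last letter is 'l' or 't' insert -ur- after the first vowel; stems whose second-to-last letter is 'v' add zu- … -ori around the stem; stems whose second-to-last letter is 's' add the prefix no-.
So retwilokf → retwilokfak.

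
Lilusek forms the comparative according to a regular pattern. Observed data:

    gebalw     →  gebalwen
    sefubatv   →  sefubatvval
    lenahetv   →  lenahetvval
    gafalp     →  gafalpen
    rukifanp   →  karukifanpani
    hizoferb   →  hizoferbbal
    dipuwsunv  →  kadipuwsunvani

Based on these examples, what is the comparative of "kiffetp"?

kiffetppal

lenahetv and dipuwsunv both end in -v yet inflect differently (lenahetvval, kadipuwsunvani), so the final letter is not what conditions the rule; the second-to-last letter is.
"kiffetp" has second-to-last letter 't'. The stems whose second-to-last letter is 't' (lenahetv → lenahetvval, sefubatv → sefubatvval) double the final consonant and add -al.
So kiffetp → kiffetppal.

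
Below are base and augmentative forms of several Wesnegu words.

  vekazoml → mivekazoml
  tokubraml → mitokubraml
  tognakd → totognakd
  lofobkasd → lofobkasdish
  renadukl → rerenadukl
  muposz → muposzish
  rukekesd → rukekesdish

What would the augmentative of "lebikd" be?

"lebikd" has second-to-last letter 'k'. The stems whose second-to-last letter is 'k' (tognakd → totognakd, renadukl → rerenadukl) repeat the first consonant+vowel as a prefix.
The other patterns: stems whose second-to-last letter is 's' add -ish; stems whose second-to-last letter is 'm' add the prefix mi-.
So lebikd → lelebikd.

lelebikd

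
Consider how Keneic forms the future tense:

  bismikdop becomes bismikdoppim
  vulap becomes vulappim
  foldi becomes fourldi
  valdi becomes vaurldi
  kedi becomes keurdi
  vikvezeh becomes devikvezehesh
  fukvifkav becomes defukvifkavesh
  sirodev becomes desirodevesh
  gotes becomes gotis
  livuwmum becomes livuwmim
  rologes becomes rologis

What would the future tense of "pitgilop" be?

"pitgilop" ends in -p. The stems ending in -p (bismikdop → bismikdoppim, vulap → vulappim) double the final consonant and add -im.
The other patterns: stems ending in -i insert -ur- after the first vowel; stems ending in -h or -v add de- … -esh around the stem; stems ending in -m or -s change the last vowel to 'i'.
So pitgilop → pitgiloppim.

pitgiloppim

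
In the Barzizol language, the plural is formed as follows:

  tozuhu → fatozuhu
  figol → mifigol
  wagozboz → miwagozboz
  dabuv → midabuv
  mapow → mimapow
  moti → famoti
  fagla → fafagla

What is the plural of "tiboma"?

fatiboma

tozuhu and dabuv both have last vowel 'u' yet inflect differently (fatozuhu, midabuv), so the last vowel is not what conditions the rule; whether the stem ends in a vowel or a consonant is.
"tiboma" ends in a vowel. The stems ending in a vowel (fagla → fafagla, tozuhu → fatozuhu, moti → famoti) add the prefix fa-.
So tiboma → fatiboma.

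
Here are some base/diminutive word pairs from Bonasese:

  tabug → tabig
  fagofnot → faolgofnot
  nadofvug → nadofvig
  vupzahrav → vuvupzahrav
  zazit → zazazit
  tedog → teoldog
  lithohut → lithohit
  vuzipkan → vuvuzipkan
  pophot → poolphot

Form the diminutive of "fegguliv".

lithohut and fagofnot both end in -t yet inflect differently (lithohit, faolgofnot), so the final letter is not what conditions the rule; the last vowel is.
"fegguliv" has last vowel 'i'. The one such stem in the data (zazit → zazazit) repeats the first consonant+vowel as a prefix (as do vupzahrav, vuzipkan), so the same rule applies.
The other patterns: stems whose last vowel is 'u' change the last vowel to 'i'; stems whose last vowel is 'o' insert -ol- after the first vowel.
So fegguliv → fefegguliv.

fefegguliv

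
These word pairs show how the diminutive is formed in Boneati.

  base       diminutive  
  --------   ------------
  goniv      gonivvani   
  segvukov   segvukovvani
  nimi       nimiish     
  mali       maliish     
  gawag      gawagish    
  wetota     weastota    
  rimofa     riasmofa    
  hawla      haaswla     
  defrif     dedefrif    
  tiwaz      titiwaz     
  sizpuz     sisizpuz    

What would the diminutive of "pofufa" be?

"pofufa" ends in -a. The stems ending in -a (wetota → weastota, rimofa → riasmofa, hawla → haaswla) insert -as- after the first vowel.
The other patterns: stems ending in -v double the final consonant and add -ani; stems ending in -g or -i add -ish; stems ending in -f or -z repeat the first consonant+vowel as a prefix.
So pofufa → poasfufa.

poasfufa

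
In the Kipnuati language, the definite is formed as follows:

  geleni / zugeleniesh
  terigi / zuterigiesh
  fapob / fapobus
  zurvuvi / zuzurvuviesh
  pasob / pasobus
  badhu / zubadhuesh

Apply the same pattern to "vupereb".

vuperebus

pasob and badhu both have 2 vowels yet inflect differently (pasobus, zubadhuesh), so the number of vowels is not what conditions the rule; the final letter is.
"vupereb" ends in -b. The stems ending in -b (pasob → pasobus, fapob → fapobus) add -us.
The other pattern: stems ending in -i or -u add zu- … -esh around the stem.
So vupereb → vuperebus.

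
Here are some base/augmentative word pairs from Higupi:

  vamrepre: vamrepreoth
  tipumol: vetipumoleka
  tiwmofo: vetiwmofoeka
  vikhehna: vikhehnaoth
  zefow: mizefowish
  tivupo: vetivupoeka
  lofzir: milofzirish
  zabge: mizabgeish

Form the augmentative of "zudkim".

mizudkimish

zabge and vamrepre both end in -e yet inflect differently (mizabgeish, vamrepreoth), so the final letter is not what conditions the rule; the first letter is.
"zudkim" begins with z-. The stems beginning with z- (zefow → mizefowish, zabge → mizabgeish) add mi- … -ish around the stem.
So zudkim → mizudkimish.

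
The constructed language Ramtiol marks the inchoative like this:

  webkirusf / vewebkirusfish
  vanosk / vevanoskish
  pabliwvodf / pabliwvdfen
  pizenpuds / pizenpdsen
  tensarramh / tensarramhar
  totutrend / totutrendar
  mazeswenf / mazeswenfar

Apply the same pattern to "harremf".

"harremf" has second-to-last letter 'm'. The one such stem in the data (tensarramh → tensarramhar) adds -ar, so the same rule applies.
So harremf → harremfar.

harremfar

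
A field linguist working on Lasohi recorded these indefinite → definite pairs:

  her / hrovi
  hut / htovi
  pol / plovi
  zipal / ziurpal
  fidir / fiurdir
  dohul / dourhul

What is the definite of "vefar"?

pol and zipal both end in -l yet inflect differently (plovi, ziurpal), so the final letter is not what conditions the rule; the number of vowels is.
"vefar" has 2 vowels. The stems with 2 vowels (zipal → ziurpal, fidir → fiurdir, dohul → dourhul) insert -ur- after the first vowel.
The other pattern: stems with 1 vowel delete the last vowel and add -ovi.
So vefar → veurfar.

veurfar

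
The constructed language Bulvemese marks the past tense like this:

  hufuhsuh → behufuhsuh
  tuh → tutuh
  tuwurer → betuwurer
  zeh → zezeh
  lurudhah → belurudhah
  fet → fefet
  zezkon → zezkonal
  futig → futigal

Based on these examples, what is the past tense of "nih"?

"nih" has 1 vowel. The stems with 1 vowel (zeh → zezeh, fet → fefet, tuh → tutuh) repeat the first consonant+vowel as a prefix.
So nih → ninih.

ninih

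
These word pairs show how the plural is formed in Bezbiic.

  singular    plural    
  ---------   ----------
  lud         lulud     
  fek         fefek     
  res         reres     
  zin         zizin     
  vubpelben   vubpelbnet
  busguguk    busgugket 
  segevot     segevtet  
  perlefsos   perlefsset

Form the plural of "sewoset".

sewostet

zin and vubpelben both end in -n yet inflect differently (zizin, vubpelbnet), so the final letter is not what conditions the rule; the number of vowels is.
"sewoset" has 3 vowels. The stems with 3 vowels (vubpelben → vubpelbnet, busguguk → busgugket, segevot → segevtet) delete the last vowel and add -et.
The other pattern: stems with 1 vowel repeat the first consonant+vowel as a prefix.
So sewoset → sewostet.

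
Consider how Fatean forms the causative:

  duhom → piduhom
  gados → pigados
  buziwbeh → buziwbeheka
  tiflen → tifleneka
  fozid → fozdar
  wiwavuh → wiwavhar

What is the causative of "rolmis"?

rolmsar

buziwbeh and wiwavuh both end in -h yet inflect differently (buziwbeheka, wiwavhar), so the final letter is not what conditions the rule; the last vowel is.
"rolmis" has last vowel 'i'. The one such stem in the data (fozid → fozdar) deletes the last vowel and adds -ar (as does wiwavuh), so the same rule applies.
So rolmis → rolmsar.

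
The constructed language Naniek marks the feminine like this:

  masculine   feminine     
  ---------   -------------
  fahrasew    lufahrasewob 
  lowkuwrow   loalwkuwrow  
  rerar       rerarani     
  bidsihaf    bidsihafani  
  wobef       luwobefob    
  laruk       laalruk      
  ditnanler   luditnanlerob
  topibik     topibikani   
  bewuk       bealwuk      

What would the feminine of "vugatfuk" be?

vualgatfuk

bidsihaf and wobef both end in -f yet inflect differently (bidsihafani, luwobefob), so the final letter is not what conditions the rule; the last vowel is.
"vugatfuk" has last vowel 'u'. The stems whose last vowel is 'u' (bewuk → bealwuk, laruk → laalruk) insert -al- after the first vowel.
The other patterns: stems whose last vowel is 'a' or 'i' add -ani; stems whose last vowel is 'e' add lu- … -ob around the stem.
So vugatfuk → vualgatfuk.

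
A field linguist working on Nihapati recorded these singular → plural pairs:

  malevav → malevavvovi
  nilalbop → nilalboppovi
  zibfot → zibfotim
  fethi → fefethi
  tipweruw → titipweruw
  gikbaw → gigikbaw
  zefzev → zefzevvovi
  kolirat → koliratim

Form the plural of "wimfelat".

nilalbop and zibfot both have last vowel 'o' yet inflect differently (nilalboppovi, zibfotim), so the last vowel is not what conditions the rule; the final letter is.
"wimfelat" ends in -t. The stems ending in -t (zibfot → zibfotim, kolirat → koliratim) add -im.
The other patterns: stems ending in -p or -v double the final consonant and add -ovi; stems ending in -i or -w repeat the first consonant+vowel as a prefix.
So wimfelat → wimfelatim.

wimfelatim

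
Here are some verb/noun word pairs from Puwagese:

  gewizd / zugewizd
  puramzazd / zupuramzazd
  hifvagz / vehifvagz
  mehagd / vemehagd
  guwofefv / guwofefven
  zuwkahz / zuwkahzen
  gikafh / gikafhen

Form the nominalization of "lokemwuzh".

gewizd and mehagd both end in -d yet inflect differently (zugewizd, vemehagd), so the final letter is not what conditions the rule; the second-to-last letter is.
"lokemwuzh" has second-to-last letter 'z'. The stems whose second-to-last letter is 'z' (gewizd → zugewizd, puramzazd → zupuramzazd) add the prefix zu-.
The other patterns: stems whose second-to-last letter is 'g' add the prefix ve-; stems whose second-to-last letter is 'f' or 'h' add -en.
So lokemwuzh → zulokemwuzh.

zulokemwuzh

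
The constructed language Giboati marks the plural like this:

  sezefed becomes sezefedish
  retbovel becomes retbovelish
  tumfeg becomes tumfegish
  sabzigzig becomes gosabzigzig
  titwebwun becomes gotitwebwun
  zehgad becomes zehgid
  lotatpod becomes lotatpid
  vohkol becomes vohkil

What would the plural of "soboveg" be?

sobovegish

"soboveg" has last vowel 'e'. The stems whose last vowel is 'e' (sezefed → sezefedish, retbovel → retbovelish, tumfeg → tumfegish) add -ish.
So soboveg → sobovegish.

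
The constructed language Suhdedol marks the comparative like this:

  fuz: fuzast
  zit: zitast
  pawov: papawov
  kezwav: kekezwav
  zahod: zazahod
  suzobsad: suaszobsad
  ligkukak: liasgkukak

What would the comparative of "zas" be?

zasast

zahod and suzobsad both end in -d yet inflect differently (zazahod, suaszobsad), so the final letter is not what conditions the rule; the number of vowels is.
"zas" has 1 vowel. The stems with 1 vowel (fuz → fuzast, zit → zitast) add -ast.
The other patterns: stems with 2 vowels repeat the first consonant+vowel as a prefix; stems with 3 vowels insert -as- after the first vowel.
So zas → zasast.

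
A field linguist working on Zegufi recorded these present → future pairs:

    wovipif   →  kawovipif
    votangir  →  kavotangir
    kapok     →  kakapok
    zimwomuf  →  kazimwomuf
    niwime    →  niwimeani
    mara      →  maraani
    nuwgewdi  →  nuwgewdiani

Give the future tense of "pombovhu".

pombovhuani

wovipif and nuwgewdi both have last vowel 'i' yet inflect differently (kawovipif, nuwgewdiani), so the last vowel is not what conditions the rule; whether the stem ends in a vowel or a consonant is.
"pombovhu" ends in a vowel. The stems ending in a vowel (niwime → niwimeani, mara → maraani, nuwgewdi → nuwgewdiani) add -ani.
The other pattern: stems ending in a consonant add the prefix ka-.
So pombovhu → pombovhuani.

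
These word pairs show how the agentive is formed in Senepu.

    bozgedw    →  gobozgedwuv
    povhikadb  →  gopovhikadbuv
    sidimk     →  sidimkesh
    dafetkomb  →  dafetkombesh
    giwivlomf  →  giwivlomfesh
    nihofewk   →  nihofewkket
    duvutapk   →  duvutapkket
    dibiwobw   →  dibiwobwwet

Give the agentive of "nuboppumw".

povhikadb and dafetkomb both end in -b yet inflect differently (gopovhikadbuv, dafetkombesh), so the final letter is not what conditions the rule; the second-to-last letter is.
"nuboppumw" has second-to-last letter 'm'. The stems whose second-to-last letter is 'm' (sidimk → sidimkesh, dafetkomb → dafetkombesh, giwivlomf → giwivlomfesh) add -esh.
The other patterns: stems whose second-to-last letter is 'd' add go- … -uv around the stem; stems whose second-to-last letter is 'b', 'p' or 'w' double the final consonant and add -et.
So nuboppumw → nuboppumwesh.

nuboppumwesh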